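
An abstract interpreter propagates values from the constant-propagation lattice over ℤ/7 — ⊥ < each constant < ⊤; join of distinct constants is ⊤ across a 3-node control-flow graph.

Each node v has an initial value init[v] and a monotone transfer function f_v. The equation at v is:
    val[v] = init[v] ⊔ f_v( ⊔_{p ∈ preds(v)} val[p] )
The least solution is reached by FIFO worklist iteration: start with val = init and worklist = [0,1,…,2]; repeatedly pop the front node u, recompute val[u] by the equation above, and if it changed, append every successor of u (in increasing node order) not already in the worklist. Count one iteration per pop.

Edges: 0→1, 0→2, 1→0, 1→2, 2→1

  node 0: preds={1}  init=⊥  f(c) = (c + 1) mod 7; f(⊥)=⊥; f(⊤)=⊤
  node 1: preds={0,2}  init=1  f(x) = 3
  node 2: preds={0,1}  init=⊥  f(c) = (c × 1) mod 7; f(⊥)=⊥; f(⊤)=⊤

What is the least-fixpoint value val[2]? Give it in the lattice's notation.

⊤

Iteration log — 6 steps:
  step 1. node 0  ⊔preds=1  new=2  old=⊥  +wl: 
  step 2. node 1  ⊔preds=2  new=⊤  old=1  +wl: 0
  step 3. node 2  ⊔preds=⊤  new=⊤  old=⊥  +wl: 1
  step 4. node 0  ⊔preds=⊤  new=⊤  old=2  +wl: 2
  step 5. node 1  ⊔preds=⊤  new=⊤  stable
  step 6. node 2  ⊔preds=⊤  new=⊤  stable

Least fixpoint reached:
  node 0: ⊤
  node 1: ⊤
  node 2: ⊤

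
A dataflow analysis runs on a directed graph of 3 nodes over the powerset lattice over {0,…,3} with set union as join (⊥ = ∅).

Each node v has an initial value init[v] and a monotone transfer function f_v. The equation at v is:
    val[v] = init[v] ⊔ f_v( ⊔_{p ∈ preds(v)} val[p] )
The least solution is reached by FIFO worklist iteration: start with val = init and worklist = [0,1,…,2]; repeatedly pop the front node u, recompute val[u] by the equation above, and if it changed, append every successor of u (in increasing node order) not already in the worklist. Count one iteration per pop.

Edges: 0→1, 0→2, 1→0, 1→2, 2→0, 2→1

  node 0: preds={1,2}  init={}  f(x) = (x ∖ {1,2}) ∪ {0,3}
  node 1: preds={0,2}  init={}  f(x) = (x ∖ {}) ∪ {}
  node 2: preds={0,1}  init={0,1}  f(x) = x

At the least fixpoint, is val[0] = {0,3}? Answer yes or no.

yes

Worklist (5 pops):
  #1 pop 0: in={0,1} → {0,3} (was {}); enqueue []
  #2 pop 1: in={0,1,3} → {0,1,3} (was {}); enqueue [0]
  #3 pop 2: in={0,1,3} → {0,1,3} (was {0,1}); enqueue [1]
  #4 pop 0: in={0,1,3} → {0,3} (no change)
  #5 pop 1: in={0,1,3} → {0,1,3} (no change)

Fixpoint:
  val[0] = {0,3}
  val[1] = {0,1,3}
  val[2] = {0,1,3}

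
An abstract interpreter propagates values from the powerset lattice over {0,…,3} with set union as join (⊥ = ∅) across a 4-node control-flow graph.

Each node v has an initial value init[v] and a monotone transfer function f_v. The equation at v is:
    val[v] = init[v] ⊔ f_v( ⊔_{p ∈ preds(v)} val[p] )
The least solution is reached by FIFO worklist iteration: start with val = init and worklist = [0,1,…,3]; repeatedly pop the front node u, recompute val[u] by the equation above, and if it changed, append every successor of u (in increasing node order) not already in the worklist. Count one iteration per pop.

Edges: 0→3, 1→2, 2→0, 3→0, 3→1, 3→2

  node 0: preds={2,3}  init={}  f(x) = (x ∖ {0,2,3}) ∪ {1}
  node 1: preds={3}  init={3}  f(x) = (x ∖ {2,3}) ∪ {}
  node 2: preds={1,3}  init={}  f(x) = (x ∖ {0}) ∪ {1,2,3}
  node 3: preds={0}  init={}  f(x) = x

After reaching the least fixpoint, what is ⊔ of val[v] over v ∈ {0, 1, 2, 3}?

{1,2,3}

Iteration log — 7 steps:
  step 1. node 0  ⊔preds={}  new={1}  old={}  +wl: 
  step 2. node 1  ⊔preds={}  new={3}  stable
  step 3. node 2  ⊔preds={3}  new={1,2,3}  old={}  +wl: 0
  step 4. node 3  ⊔preds={1}  new={1}  old={}  +wl: 1,2
  step 5. node 0  ⊔preds={1,2,3}  new={1}  stable
  step 6. node 1  ⊔preds={1}  new={1,3}  old={3}  +wl: 
  step 7. node 2  ⊔preds={1,3}  new={1,2,3}  stable

Least fixpoint reached:
  node 0: {1}
  node 1: {1,3}
  node 2: {1,2,3}
  node 3: {1}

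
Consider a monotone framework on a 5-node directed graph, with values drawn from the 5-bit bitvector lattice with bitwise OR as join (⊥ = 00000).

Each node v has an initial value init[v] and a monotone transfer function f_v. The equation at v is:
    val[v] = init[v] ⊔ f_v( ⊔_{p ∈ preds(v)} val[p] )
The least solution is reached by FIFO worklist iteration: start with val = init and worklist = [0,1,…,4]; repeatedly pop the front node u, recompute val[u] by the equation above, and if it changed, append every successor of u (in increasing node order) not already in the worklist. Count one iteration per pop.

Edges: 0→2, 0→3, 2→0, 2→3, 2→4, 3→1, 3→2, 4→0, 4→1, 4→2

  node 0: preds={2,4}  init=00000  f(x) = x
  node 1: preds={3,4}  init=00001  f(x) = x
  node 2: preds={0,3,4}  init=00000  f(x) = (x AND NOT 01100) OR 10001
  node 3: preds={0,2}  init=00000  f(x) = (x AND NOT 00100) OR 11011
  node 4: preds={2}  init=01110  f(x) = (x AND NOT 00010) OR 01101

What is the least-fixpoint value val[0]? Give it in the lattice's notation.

Iteration log — 9 steps:
  step 1. node 0  ⊔preds=01110  new=01110  old=00000  +wl: 
  step 2. node 1  ⊔preds=01110  new=01111  old=00001  +wl: 
  step 3. node 2  ⊔preds=01110  new=10011  old=00000  +wl: 0
  step 4. node 3  ⊔preds=11111  new=11011  old=00000  +wl: 1,2
  step 5. node 4  ⊔preds=10011  new=11111  old=01110  +wl: 
  step 6. node 0  ⊔preds=11111  new=11111  old=01110  +wl: 3
  step 7. node 1  ⊔preds=11111  new=11111  old=01111  +wl: 
  step 8. node 2  ⊔preds=11111  new=10011  stable
  step 9. node 3  ⊔preds=11111  new=11011  stable

Least fixpoint reached:
  node 0: 11111
  node 1: 11111
  node 2: 10011
  node 3: 11011
  node 4: 11111

11111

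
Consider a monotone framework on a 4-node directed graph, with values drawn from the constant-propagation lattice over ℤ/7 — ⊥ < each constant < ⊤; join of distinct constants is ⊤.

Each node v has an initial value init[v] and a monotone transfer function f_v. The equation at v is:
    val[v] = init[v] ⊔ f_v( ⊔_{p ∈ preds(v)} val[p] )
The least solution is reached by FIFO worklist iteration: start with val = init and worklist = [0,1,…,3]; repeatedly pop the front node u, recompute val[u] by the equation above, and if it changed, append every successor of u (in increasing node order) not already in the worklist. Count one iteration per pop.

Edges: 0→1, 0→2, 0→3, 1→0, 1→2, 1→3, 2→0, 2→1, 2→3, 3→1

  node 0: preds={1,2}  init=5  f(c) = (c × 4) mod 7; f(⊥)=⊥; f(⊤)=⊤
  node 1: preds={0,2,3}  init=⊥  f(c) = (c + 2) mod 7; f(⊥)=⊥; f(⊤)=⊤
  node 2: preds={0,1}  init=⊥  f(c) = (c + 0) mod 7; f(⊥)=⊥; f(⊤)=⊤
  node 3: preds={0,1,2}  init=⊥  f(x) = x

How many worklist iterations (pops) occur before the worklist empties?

9

Iteration log — 9 steps:
  step 1. node 0  ⊔preds=⊥  new=5  stable
  step 2. node 1  ⊔preds=5  new=0  old=⊥  +wl: 0
  step 3. node 2  ⊔preds=⊤  new=⊤  old=⊥  +wl: 1
  step 4. node 3  ⊔preds=⊤  new=⊤  old=⊥  +wl: 
  step 5. node 0  ⊔preds=⊤  new=⊤  old=5  +wl: 2,3
  step 6. node 1  ⊔preds=⊤  new=⊤  old=0  +wl: 0
  step 7. node 2  ⊔preds=⊤  new=⊤  stable
  step 8. node 3  ⊔preds=⊤  new=⊤  stable
  step 9. node 0  ⊔preds=⊤  new=⊤  stable

Least fixpoint reached:
  node 0: ⊤
  node 1: ⊤
  node 2: ⊤
  node 3: ⊤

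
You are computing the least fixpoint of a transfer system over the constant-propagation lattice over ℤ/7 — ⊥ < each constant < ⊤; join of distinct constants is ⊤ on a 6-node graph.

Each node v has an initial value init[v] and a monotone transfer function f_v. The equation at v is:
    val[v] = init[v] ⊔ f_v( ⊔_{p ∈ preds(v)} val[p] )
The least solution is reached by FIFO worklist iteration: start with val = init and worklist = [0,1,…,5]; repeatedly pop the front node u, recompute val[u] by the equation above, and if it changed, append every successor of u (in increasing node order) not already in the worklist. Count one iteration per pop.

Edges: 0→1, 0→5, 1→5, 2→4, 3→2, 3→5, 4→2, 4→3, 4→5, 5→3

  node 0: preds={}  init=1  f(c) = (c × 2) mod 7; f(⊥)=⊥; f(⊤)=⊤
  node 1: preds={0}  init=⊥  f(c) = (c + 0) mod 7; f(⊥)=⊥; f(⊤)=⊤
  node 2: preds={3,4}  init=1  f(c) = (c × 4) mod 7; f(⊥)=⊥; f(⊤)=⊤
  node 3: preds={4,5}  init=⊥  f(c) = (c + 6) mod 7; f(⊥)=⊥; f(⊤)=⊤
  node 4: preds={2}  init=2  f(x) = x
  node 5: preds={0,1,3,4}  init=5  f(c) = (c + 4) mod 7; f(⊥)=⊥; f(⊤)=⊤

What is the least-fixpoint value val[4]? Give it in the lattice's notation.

Worklist (9 pops):
  #1 pop 0: in=⊥ → 1 (no change)
  #2 pop 1: in=1 → 1 (was ⊥); enqueue []
  #3 pop 2: in=2 → 1 (no change)
  #4 pop 3: in=⊤ → ⊤ (was ⊥); enqueue [2]
  #5 pop 4: in=1 → ⊤ (was 2); enqueue [3]
  #6 pop 5: in=⊤ → ⊤ (was 5); enqueue []
  #7 pop 2: in=⊤ → ⊤ (was 1); enqueue [4]
  #8 pop 3: in=⊤ → ⊤ (no change)
  #9 pop 4: in=⊤ → ⊤ (no change)

Fixpoint:
  val[0] = 1
  val[1] = 1
  val[2] = ⊤
  val[3] = ⊤
  val[4] = ⊤
  val[5] = ⊤

⊤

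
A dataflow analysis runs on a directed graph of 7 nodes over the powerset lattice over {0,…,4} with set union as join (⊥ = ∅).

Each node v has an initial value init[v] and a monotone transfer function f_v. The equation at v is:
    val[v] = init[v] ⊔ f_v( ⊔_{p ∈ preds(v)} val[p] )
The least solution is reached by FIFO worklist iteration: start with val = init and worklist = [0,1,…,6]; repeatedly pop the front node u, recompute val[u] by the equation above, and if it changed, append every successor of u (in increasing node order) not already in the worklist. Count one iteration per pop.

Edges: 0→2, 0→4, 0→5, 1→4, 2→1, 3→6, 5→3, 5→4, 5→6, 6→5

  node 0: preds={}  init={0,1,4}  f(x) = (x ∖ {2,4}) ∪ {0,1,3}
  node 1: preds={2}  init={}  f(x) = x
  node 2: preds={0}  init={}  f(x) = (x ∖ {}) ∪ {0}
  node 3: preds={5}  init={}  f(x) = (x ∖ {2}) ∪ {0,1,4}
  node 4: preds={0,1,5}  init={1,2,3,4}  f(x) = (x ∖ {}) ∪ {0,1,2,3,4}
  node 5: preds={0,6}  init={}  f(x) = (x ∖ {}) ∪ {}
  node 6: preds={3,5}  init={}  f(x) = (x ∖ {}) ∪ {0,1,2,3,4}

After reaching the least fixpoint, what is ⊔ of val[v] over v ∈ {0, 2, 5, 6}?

Trace (14 dequeues):
  [1] u=0 | in {} | out {0,1,3,4} | prev {0,1,4} | push {}
  [2] u=1 | in {} | out {} | ==
  [3] u=2 | in {0,1,3,4} | out {0,1,3,4} | prev {} | push {1}
  [4] u=3 | in {} | out {0,1,4} | prev {} | push {}
  [5] u=4 | in {0,1,3,4} | out {0,1,2,3,4} | prev {1,2,3,4} | push {}
  [6] u=5 | in {0,1,3,4} | out {0,1,3,4} | prev {} | push {3,4}
  [7] u=6 | in {0,1,3,4} | out {0,1,2,3,4} | prev {} | push {5}
  [8] u=1 | in {0,1,3,4} | out {0,1,3,4} | prev {} | push {}
  [9] u=3 | in {0,1,3,4} | out {0,1,3,4} | prev {0,1,4} | push {6}
  [10] u=4 | in {0,1,3,4} | out {0,1,2,3,4} | ==
  [11] u=5 | in {0,1,2,3,4} | out {0,1,2,3,4} | prev {0,1,3,4} | push {3,4}
  [12] u=6 | in {0,1,2,3,4} | out {0,1,2,3,4} | ==
  [13] u=3 | in {0,1,2,3,4} | out {0,1,3,4} | ==
  [14] u=4 | in {0,1,2,3,4} | out {0,1,2,3,4} | ==

Converged values:
  [0] {0,1,3,4}
  [1] {0,1,3,4}
  [2] {0,1,3,4}
  [3] {0,1,3,4}
  [4] {0,1,2,3,4}
  [5] {0,1,2,3,4}
  [6] {0,1,2,3,4}

{0,1,2,3,4}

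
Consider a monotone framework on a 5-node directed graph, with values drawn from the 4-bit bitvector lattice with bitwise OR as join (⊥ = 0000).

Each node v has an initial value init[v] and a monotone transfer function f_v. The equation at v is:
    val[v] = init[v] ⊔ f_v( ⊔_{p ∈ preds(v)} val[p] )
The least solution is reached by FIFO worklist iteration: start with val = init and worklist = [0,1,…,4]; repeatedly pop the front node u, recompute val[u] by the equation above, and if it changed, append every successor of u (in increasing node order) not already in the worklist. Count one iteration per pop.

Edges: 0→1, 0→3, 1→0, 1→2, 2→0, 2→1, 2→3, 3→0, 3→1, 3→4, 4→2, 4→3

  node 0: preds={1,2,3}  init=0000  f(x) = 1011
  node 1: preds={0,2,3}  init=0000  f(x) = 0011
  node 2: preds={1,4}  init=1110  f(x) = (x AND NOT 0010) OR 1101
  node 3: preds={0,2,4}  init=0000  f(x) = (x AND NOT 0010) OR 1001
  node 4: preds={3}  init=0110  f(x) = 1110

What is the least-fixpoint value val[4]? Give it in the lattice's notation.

1110

Worklist (9 pops):
  #1 pop 0: in=1110 → 1011 (was 0000); enqueue []
  #2 pop 1: in=1111 → 0011 (was 0000); enqueue [0]
  #3 pop 2: in=0111 → 1111 (was 1110); enqueue [1]
  #4 pop 3: in=1111 → 1101 (was 0000); enqueue []
  #5 pop 4: in=1101 → 1110 (was 0110); enqueue [2,3]
  #6 pop 0: in=1111 → 1011 (no change)
  #7 pop 1: in=1111 → 0011 (no change)
  #8 pop 2: in=1111 → 1111 (no change)
  #9 pop 3: in=1111 → 1101 (no change)

Fixpoint:
  val[0] = 1011
  val[1] = 0011
  val[2] = 1111
  val[3] = 1101
  val[4] = 1110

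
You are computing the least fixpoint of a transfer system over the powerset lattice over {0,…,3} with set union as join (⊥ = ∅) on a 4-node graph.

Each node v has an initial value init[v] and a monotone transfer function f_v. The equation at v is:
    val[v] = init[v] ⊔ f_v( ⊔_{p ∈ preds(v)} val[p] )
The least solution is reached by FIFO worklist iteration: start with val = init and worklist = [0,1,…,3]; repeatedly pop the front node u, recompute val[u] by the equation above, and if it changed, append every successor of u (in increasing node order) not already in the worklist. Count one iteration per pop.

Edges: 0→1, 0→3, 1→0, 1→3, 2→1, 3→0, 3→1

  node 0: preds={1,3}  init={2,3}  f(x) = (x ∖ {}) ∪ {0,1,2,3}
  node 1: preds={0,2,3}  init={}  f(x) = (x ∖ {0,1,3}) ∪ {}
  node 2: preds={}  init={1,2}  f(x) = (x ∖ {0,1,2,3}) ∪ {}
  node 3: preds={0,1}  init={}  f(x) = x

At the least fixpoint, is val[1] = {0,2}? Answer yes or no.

no

Iteration log — 6 steps:
  step 1. node 0  ⊔preds={}  new={0,1,2,3}  old={2,3}  +wl: 
  step 2. node 1  ⊔preds={0,1,2,3}  new={2}  old={}  +wl: 0
  step 3. node 2  ⊔preds={}  new={1,2}  stable
  step 4. node 3  ⊔preds={0,1,2,3}  new={0,1,2,3}  old={}  +wl: 1
  step 5. node 0  ⊔preds={0,1,2,3}  new={0,1,2,3}  stable
  step 6. node 1  ⊔preds={0,1,2,3}  new={2}  stable

Least fixpoint reached:
  node 0: {0,1,2,3}
  node 1: {2}
  node 2: {1,2}
  node 3: {0,1,2,3}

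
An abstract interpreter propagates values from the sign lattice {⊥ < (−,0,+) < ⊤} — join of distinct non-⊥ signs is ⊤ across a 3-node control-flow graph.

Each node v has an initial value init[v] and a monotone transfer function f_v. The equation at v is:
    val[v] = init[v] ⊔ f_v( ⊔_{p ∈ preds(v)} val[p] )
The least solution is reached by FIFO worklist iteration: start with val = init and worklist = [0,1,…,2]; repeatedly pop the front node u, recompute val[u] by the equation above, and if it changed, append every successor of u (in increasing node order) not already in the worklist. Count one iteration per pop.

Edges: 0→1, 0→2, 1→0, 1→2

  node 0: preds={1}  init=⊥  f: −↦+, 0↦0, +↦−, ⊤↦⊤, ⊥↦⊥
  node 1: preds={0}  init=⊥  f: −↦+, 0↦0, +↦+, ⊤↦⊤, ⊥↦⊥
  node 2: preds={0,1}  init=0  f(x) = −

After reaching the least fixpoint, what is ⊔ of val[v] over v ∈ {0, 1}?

⊥

Iteration log — 3 steps:
  step 1. node 0  ⊔preds=⊥  new=⊥  stable
  step 2. node 1  ⊔preds=⊥  new=⊥  stable
  step 3. node 2  ⊔preds=⊥  new=⊤  old=0  +wl: 

Least fixpoint reached:
  node 0: ⊥
  node 1: ⊥
  node 2: ⊤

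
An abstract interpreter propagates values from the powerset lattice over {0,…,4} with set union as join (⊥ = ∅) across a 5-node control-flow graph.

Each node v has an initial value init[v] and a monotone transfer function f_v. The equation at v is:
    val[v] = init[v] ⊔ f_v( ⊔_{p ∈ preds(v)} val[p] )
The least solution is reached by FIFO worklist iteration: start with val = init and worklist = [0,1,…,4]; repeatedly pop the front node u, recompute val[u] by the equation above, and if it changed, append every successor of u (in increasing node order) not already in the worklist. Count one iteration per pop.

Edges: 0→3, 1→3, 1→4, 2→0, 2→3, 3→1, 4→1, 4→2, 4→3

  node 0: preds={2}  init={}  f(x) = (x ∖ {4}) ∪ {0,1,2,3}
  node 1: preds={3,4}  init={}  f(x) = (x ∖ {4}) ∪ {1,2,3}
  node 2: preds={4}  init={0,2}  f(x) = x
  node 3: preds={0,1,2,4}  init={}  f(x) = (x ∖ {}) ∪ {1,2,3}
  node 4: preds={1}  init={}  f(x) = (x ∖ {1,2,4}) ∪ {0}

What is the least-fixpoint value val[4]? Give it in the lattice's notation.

{0,3}

Iteration log — 10 steps:
  step 1. node 0  ⊔preds={0,2}  new={0,1,2,3}  old={}  +wl: 
  step 2. node 1  ⊔preds={}  new={1,2,3}  old={}  +wl: 
  step 3. node 2  ⊔preds={}  new={0,2}  stable
  step 4. node 3  ⊔preds={0,1,2,3}  new={0,1,2,3}  old={}  +wl: 1
  step 5. node 4  ⊔preds={1,2,3}  new={0,3}  old={}  +wl: 2,3
  step 6. node 1  ⊔preds={0,1,2,3}  new={0,1,2,3}  old={1,2,3}  +wl: 4
  step 7. node 2  ⊔preds={0,3}  new={0,2,3}  old={0,2}  +wl: 0
  step 8. node 3  ⊔preds={0,1,2,3}  new={0,1,2,3}  stable
  step 9. node 4  ⊔preds={0,1,2,3}  new={0,3}  stable
  step 10. node 0  ⊔preds={0,2,3}  new={0,1,2,3}  stable

Least fixpoint reached:
  node 0: {0,1,2,3}
  node 1: {0,1,2,3}
  node 2: {0,2,3}
  node 3: {0,1,2,3}
  node 4: {0,3}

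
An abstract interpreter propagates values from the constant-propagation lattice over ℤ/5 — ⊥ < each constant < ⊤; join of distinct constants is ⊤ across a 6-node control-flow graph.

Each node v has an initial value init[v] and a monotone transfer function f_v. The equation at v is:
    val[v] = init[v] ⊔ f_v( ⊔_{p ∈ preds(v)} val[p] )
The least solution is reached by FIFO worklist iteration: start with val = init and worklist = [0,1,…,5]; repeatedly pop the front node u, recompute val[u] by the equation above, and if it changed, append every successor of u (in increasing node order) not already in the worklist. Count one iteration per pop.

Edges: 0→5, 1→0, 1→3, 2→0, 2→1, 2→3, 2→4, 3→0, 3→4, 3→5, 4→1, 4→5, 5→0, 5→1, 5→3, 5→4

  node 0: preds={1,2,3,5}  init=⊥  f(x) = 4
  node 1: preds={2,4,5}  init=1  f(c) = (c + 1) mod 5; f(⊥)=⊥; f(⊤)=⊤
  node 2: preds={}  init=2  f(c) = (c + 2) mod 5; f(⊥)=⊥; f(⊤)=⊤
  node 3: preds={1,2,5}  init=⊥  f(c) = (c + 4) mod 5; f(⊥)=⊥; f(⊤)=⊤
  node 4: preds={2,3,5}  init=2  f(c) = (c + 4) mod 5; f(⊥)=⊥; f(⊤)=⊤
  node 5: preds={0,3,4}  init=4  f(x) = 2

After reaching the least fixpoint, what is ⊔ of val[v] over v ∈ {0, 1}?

Iteration log — 10 steps:
  step 1. node 0  ⊔preds=⊤  new=4  old=⊥  +wl: 
  step 2. node 1  ⊔preds=⊤  new=⊤  old=1  +wl: 0
  step 3. node 2  ⊔preds=⊥  new=2  stable
  step 4. node 3  ⊔preds=⊤  new=⊤  old=⊥  +wl: 
  step 5. node 4  ⊔preds=⊤  new=⊤  old=2  +wl: 1
  step 6. node 5  ⊔preds=⊤  new=⊤  old=4  +wl: 3,4
  step 7. node 0  ⊔preds=⊤  new=4  stable
  step 8. node 1  ⊔preds=⊤  new=⊤  stable
  step 9. node 3  ⊔preds=⊤  new=⊤  stable
  step 10. node 4  ⊔preds=⊤  new=⊤  stable

Least fixpoint reached:
  node 0: 4
  node 1: ⊤
  node 2: 2
  node 3: ⊤
  node 4: ⊤
  node 5: ⊤

⊤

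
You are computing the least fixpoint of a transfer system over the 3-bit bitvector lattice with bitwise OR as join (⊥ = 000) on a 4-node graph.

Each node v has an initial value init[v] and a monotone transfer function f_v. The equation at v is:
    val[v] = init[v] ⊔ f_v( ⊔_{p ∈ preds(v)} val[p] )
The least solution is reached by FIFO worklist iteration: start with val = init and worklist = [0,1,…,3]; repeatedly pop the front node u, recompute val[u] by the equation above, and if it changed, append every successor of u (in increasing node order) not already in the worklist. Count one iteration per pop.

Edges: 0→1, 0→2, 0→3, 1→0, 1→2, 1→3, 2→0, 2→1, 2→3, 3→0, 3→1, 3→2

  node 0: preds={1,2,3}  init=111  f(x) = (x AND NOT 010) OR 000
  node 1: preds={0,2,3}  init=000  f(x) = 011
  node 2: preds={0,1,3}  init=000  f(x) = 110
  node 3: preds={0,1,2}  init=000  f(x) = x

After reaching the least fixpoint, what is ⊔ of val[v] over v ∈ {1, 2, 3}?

Worklist (7 pops):
  #1 pop 0: in=000 → 111 (no change)
  #2 pop 1: in=111 → 011 (was 000); enqueue [0]
  #3 pop 2: in=111 → 110 (was 000); enqueue [1]
  #4 pop 3: in=111 → 111 (was 000); enqueue [2]
  #5 pop 0: in=111 → 111 (no change)
  #6 pop 1: in=111 → 011 (no change)
  #7 pop 2: in=111 → 110 (no change)

Fixpoint:
  val[0] = 111
  val[1] = 011
  val[2] = 110
  val[3] = 111

111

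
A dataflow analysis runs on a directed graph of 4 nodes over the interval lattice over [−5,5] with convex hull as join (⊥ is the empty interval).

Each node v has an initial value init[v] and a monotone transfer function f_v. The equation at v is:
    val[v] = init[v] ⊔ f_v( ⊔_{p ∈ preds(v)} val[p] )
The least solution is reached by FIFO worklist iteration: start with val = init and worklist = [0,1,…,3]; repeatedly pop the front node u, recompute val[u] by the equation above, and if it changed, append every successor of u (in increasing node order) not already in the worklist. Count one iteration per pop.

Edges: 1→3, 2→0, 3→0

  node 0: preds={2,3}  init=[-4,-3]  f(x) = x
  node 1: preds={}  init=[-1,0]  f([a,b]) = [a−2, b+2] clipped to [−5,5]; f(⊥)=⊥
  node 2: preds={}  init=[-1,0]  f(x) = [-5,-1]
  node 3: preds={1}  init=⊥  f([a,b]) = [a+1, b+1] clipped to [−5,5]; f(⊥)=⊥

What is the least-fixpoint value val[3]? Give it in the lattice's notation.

Worklist (5 pops):
  #1 pop 0: in=[-1,0] → [-4,0] (was [-4,-3]); enqueue []
  #2 pop 1: in=⊥ → [-1,0] (no change)
  #3 pop 2: in=⊥ → [-5,0] (was [-1,0]); enqueue [0]
  #4 pop 3: in=[-1,0] → [0,1] (was ⊥); enqueue []
  #5 pop 0: in=[-5,1] → [-5,1] (was [-4,0]); enqueue []

Fixpoint:
  val[0] = [-5,1]
  val[1] = [-1,0]
  val[2] = [-5,0]
  val[3] = [0,1]

[0,1]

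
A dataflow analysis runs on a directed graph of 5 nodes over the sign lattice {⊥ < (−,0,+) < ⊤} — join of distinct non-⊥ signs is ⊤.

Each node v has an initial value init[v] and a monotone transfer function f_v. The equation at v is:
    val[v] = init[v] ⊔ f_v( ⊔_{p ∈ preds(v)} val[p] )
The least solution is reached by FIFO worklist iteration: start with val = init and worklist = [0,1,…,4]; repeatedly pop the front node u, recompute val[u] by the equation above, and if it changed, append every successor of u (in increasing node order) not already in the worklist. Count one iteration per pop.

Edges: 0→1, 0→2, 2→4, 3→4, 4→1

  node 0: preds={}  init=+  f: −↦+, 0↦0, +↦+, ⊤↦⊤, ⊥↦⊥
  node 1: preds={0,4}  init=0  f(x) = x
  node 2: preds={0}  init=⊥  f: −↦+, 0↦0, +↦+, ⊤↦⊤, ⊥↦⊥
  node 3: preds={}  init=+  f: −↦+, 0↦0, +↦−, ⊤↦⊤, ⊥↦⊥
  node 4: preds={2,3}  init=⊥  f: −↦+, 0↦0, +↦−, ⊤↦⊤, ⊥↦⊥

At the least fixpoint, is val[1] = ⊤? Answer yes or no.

yes

Worklist (6 pops):
  #1 pop 0: in=⊥ → + (no change)
  #2 pop 1: in=+ → ⊤ (was 0); enqueue []
  #3 pop 2: in=+ → + (was ⊥); enqueue []
  #4 pop 3: in=⊥ → + (no change)
  #5 pop 4: in=+ → − (was ⊥); enqueue [1]
  #6 pop 1: in=⊤ → ⊤ (no change)

Fixpoint:
  val[0] = +
  val[1] = ⊤
  val[2] = +
  val[3] = +
  val[4] = −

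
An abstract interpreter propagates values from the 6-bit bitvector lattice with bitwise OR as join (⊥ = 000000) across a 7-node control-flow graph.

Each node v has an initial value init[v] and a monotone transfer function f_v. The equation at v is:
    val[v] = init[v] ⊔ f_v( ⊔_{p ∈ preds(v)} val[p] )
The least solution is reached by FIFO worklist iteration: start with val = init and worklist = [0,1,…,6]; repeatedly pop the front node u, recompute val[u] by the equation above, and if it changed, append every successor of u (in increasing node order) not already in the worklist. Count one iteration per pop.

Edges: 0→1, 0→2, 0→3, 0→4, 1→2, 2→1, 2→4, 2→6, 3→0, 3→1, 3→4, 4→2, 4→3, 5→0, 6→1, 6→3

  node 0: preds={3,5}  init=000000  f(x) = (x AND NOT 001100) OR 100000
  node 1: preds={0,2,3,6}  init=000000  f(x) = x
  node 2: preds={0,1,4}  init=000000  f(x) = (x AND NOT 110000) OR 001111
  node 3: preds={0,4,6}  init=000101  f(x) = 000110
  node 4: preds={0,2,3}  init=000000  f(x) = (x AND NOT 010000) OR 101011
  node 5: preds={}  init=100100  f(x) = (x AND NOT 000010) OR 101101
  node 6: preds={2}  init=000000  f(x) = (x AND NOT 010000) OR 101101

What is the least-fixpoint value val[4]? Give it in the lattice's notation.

101111

Worklist (13 pops):
  #1 pop 0: in=100101 → 100001 (was 000000); enqueue []
  #2 pop 1: in=100101 → 100101 (was 000000); enqueue []
  #3 pop 2: in=100101 → 001111 (was 000000); enqueue [1]
  #4 pop 3: in=100001 → 000111 (was 000101); enqueue [0]
  #5 pop 4: in=101111 → 101111 (was 000000); enqueue [2,3]
  #6 pop 5: in=000000 → 101101 (was 100100); enqueue []
  #7 pop 6: in=001111 → 101111 (was 000000); enqueue []
  #8 pop 1: in=101111 → 101111 (was 100101); enqueue []
  #9 pop 0: in=101111 → 100011 (was 100001); enqueue [1,4]
  #10 pop 2: in=101111 → 001111 (no change)
  #11 pop 3: in=101111 → 000111 (no change)
  #12 pop 1: in=101111 → 101111 (no change)
  #13 pop 4: in=101111 → 101111 (no change)

Fixpoint:
  val[0] = 100011
  val[1] = 101111
  val[2] = 001111
  val[3] = 000111
  val[4] = 101111
  val[5] = 101101
  val[6] = 101111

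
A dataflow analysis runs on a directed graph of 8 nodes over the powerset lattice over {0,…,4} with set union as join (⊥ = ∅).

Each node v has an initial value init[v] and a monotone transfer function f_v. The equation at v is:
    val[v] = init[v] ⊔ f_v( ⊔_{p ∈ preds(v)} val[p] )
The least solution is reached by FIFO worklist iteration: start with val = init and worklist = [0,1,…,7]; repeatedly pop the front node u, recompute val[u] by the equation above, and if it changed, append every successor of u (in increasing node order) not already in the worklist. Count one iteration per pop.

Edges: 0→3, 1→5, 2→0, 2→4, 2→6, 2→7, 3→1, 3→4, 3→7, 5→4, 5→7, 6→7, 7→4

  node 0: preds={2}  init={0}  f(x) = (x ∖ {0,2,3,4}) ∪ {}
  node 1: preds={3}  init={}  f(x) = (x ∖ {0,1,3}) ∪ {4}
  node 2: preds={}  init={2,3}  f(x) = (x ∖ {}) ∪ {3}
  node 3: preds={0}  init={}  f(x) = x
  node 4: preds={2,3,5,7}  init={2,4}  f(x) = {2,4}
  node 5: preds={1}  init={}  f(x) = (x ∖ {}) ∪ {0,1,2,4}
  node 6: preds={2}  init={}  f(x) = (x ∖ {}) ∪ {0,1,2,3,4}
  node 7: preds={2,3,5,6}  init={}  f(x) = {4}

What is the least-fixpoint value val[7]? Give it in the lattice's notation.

{4}

Worklist (10 pops):
  #1 pop 0: in={2,3} → {0} (no change)
  #2 pop 1: in={} → {4} (was {}); enqueue []
  #3 pop 2: in={} → {2,3} (no change)
  #4 pop 3: in={0} → {0} (was {}); enqueue [1]
  #5 pop 4: in={0,2,3} → {2,4} (no change)
  #6 pop 5: in={4} → {0,1,2,4} (was {}); enqueue [4]
  #7 pop 6: in={2,3} → {0,1,2,3,4} (was {}); enqueue []
  #8 pop 7: in={0,1,2,3,4} → {4} (was {}); enqueue []
  #9 pop 1: in={0} → {4} (no change)
  #10 pop 4: in={0,1,2,3,4} → {2,4} (no change)

Fixpoint:
  val[0] = {0}
  val[1] = {4}
  val[2] = {2,3}
  val[3] = {0}
  val[4] = {2,4}
  val[5] = {0,1,2,4}
  val[6] = {0,1,2,3,4}
  val[7] = {4}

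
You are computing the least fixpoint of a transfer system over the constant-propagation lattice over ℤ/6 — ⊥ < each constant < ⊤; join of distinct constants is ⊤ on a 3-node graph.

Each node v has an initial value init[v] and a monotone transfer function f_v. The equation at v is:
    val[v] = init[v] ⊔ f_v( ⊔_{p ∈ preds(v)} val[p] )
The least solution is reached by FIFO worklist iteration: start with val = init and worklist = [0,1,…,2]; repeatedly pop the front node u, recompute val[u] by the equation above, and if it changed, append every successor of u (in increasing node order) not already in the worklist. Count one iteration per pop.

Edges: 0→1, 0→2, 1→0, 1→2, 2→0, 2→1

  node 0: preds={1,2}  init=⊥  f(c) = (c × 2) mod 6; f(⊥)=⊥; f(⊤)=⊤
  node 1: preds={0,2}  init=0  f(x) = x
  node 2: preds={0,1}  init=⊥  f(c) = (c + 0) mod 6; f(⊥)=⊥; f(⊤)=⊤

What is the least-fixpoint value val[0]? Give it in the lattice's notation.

Iteration log — 5 steps:
  step 1. node 0  ⊔preds=0  new=0  old=⊥  +wl: 
  step 2. node 1  ⊔preds=0  new=0  stable
  step 3. node 2  ⊔preds=0  new=0  old=⊥  +wl: 0,1
  step 4. node 0  ⊔preds=0  new=0  stable
  step 5. node 1  ⊔preds=0  new=0  stable

Least fixpoint reached:
  node 0: 0
  node 1: 0
  node 2: 0

0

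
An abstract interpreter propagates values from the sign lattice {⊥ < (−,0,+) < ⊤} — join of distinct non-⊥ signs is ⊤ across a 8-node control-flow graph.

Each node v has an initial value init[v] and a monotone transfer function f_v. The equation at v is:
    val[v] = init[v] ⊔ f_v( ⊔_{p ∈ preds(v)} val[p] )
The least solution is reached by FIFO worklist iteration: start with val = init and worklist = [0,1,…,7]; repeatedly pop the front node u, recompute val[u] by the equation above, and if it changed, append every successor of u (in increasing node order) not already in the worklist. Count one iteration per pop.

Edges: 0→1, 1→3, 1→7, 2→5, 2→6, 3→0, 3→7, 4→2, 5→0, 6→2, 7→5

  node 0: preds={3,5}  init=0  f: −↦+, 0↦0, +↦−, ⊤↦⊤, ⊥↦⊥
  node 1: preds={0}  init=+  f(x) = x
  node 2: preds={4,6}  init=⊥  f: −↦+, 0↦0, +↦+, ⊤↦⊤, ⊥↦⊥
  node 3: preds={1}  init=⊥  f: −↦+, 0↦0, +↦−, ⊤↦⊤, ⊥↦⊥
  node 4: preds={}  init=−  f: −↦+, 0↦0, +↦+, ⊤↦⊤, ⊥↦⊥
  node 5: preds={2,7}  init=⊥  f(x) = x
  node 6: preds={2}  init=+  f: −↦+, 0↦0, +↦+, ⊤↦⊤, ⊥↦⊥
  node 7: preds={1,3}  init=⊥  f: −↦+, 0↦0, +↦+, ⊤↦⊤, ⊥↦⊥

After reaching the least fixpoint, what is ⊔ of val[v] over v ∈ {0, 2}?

⊤

Iteration log — 12 steps:
  step 1. node 0  ⊔preds=⊥  new=0  stable
  step 2. node 1  ⊔preds=0  new=⊤  old=+  +wl: 
  step 3. node 2  ⊔preds=⊤  new=⊤  old=⊥  +wl: 
  step 4. node 3  ⊔preds=⊤  new=⊤  old=⊥  +wl: 0
  step 5. node 4  ⊔preds=⊥  new=−  stable
  step 6. node 5  ⊔preds=⊤  new=⊤  old=⊥  +wl: 
  step 7. node 6  ⊔preds=⊤  new=⊤  old=+  +wl: 2
  step 8. node 7  ⊔preds=⊤  new=⊤  old=⊥  +wl: 5
  step 9. node 0  ⊔preds=⊤  new=⊤  old=0  +wl: 1
  step 10. node 2  ⊔preds=⊤  new=⊤  stable
  step 11. node 5  ⊔preds=⊤  new=⊤  stable
  step 12. node 1  ⊔preds=⊤  new=⊤  stable

Least fixpoint reached:
  node 0: ⊤
  node 1: ⊤
  node 2: ⊤
  node 3: ⊤
  node 4: −
  node 5: ⊤
  node 6: ⊤
  node 7: ⊤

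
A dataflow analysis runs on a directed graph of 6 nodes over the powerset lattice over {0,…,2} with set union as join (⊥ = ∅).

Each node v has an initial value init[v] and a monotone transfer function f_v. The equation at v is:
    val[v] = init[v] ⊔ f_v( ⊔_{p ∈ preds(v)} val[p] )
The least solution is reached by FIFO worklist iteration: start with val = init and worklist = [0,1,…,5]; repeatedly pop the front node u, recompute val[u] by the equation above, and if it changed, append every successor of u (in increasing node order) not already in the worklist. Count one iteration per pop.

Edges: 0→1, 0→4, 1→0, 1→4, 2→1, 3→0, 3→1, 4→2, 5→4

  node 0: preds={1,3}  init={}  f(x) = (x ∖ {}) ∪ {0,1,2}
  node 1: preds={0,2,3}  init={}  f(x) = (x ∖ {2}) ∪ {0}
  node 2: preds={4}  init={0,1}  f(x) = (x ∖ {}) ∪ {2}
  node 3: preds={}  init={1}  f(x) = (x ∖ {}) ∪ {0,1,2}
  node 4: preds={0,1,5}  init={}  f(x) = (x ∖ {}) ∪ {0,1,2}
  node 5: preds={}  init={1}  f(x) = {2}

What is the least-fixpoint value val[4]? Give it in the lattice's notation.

Worklist (10 pops):
  #1 pop 0: in={1} → {0,1,2} (was {}); enqueue []
  #2 pop 1: in={0,1,2} → {0,1} (was {}); enqueue [0]
  #3 pop 2: in={} → {0,1,2} (was {0,1}); enqueue [1]
  #4 pop 3: in={} → {0,1,2} (was {1}); enqueue []
  #5 pop 4: in={0,1,2} → {0,1,2} (was {}); enqueue [2]
  #6 pop 5: in={} → {1,2} (was {1}); enqueue [4]
  #7 pop 0: in={0,1,2} → {0,1,2} (no change)
  #8 pop 1: in={0,1,2} → {0,1} (no change)
  #9 pop 2: in={0,1,2} → {0,1,2} (no change)
  #10 pop 4: in={0,1,2} → {0,1,2} (no change)

Fixpoint:
  val[0] = {0,1,2}
  val[1] = {0,1}
  val[2] = {0,1,2}
  val[3] = {0,1,2}
  val[4] = {0,1,2}
  val[5] = {1,2}

{0,1,2}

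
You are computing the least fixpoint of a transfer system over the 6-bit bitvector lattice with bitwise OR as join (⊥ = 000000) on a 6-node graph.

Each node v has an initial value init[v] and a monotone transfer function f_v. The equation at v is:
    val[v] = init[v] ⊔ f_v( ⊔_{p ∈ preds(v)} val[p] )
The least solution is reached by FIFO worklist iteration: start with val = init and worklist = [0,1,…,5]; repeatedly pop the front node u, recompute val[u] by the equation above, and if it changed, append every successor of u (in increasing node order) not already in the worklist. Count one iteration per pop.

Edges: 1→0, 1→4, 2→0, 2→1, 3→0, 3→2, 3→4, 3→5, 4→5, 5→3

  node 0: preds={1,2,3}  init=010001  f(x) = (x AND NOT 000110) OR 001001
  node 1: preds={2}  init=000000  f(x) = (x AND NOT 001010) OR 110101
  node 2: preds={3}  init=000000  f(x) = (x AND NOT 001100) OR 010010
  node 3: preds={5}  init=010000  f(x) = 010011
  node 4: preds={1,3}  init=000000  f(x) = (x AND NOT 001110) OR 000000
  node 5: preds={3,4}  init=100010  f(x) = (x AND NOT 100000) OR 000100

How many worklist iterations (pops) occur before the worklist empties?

Iteration log — 12 steps:
  step 1. node 0  ⊔preds=010000  new=011001  old=010001  +wl: 
  step 2. node 1  ⊔preds=000000  new=110101  old=000000  +wl: 0
  step 3. node 2  ⊔preds=010000  new=010010  old=000000  +wl: 1
  step 4. node 3  ⊔preds=100010  new=010011  old=010000  +wl: 2
  step 5. node 4  ⊔preds=110111  new=110001  old=000000  +wl: 
  step 6. node 5  ⊔preds=110011  new=110111  old=100010  +wl: 3
  step 7. node 0  ⊔preds=110111  new=111001  old=011001  +wl: 
  step 8. node 1  ⊔preds=010010  new=110101  stable
  step 9. node 2  ⊔preds=010011  new=010011  old=010010  +wl: 0,1
  step 10. node 3  ⊔preds=110111  new=010011  stable
  step 11. node 0  ⊔preds=110111  new=111001  stable
  step 12. node 1  ⊔preds=010011  new=110101  stable

Least fixpoint reached:
  node 0: 111001
  node 1: 110101
  node 2: 010011
  node 3: 010011
  node 4: 110001
  node 5: 110111

12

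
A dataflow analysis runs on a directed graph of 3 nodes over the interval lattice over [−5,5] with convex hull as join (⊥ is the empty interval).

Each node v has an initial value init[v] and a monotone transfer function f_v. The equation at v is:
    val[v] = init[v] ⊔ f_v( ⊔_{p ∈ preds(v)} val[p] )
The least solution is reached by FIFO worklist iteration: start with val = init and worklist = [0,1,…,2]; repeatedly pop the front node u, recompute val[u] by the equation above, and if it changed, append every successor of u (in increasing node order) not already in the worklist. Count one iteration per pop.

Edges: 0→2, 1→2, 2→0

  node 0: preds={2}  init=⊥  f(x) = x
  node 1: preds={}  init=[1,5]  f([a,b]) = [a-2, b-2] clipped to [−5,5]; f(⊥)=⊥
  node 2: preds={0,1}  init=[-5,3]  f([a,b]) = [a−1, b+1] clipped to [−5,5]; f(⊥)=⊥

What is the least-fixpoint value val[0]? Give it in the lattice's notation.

Worklist (5 pops):
  #1 pop 0: in=[-5,3] → [-5,3] (was ⊥); enqueue []
  #2 pop 1: in=⊥ → [1,5] (no change)
  #3 pop 2: in=[-5,5] → [-5,5] (was [-5,3]); enqueue [0]
  #4 pop 0: in=[-5,5] → [-5,5] (was [-5,3]); enqueue [2]
  #5 pop 2: in=[-5,5] → [-5,5] (no change)

Fixpoint:
  val[0] = [-5,5]
  val[1] = [1,5]
  val[2] = [-5,5]

[-5,5]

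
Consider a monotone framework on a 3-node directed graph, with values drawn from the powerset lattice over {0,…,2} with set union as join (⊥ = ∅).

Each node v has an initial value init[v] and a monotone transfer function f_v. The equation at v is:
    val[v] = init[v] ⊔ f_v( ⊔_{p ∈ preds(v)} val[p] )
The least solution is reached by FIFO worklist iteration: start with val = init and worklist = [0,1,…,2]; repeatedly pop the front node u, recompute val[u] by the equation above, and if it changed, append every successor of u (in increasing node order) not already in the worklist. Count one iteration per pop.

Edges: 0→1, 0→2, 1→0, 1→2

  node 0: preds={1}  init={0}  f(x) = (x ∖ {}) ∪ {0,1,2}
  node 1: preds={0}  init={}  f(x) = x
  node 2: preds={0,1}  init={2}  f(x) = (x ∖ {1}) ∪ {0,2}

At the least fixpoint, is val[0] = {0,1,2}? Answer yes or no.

Trace (4 dequeues):
  [1] u=0 | in {} | out {0,1,2} | prev {0} | push {}
  [2] u=1 | in {0,1,2} | out {0,1,2} | prev {} | push {0}
  [3] u=2 | in {0,1,2} | out {0,2} | prev {2} | push {}
  [4] u=0 | in {0,1,2} | out {0,1,2} | ==

Converged values:
  [0] {0,1,2}
  [1] {0,1,2}
  [2] {0,2}

yes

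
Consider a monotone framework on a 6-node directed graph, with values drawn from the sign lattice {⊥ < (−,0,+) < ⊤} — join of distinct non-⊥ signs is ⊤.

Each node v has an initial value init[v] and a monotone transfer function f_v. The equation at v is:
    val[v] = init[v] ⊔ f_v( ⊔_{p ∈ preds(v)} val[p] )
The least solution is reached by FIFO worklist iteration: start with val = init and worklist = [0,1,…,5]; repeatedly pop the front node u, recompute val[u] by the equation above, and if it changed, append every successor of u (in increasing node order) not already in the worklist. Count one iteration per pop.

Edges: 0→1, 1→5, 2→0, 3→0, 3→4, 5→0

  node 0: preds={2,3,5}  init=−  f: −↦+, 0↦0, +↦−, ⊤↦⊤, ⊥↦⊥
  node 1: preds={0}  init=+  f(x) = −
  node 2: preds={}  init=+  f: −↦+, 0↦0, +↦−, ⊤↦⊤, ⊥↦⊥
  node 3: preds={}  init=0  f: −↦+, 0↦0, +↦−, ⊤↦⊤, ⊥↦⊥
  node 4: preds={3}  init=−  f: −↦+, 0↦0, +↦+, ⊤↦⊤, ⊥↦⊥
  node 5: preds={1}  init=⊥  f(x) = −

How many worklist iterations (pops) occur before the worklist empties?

7

Iteration log — 7 steps:
  step 1. node 0  ⊔preds=⊤  new=⊤  old=−  +wl: 
  step 2. node 1  ⊔preds=⊤  new=⊤  old=+  +wl: 
  step 3. node 2  ⊔preds=⊥  new=+  stable
  step 4. node 3  ⊔preds=⊥  new=0  stable
  step 5. node 4  ⊔preds=0  new=⊤  old=−  +wl: 
  step 6. node 5  ⊔preds=⊤  new=−  old=⊥  +wl: 0
  step 7. node 0  ⊔preds=⊤  new=⊤  stable

Least fixpoint reached:
  node 0: ⊤
  node 1: ⊤
  node 2: +
  node 3: 0
  node 4: ⊤
  node 5: −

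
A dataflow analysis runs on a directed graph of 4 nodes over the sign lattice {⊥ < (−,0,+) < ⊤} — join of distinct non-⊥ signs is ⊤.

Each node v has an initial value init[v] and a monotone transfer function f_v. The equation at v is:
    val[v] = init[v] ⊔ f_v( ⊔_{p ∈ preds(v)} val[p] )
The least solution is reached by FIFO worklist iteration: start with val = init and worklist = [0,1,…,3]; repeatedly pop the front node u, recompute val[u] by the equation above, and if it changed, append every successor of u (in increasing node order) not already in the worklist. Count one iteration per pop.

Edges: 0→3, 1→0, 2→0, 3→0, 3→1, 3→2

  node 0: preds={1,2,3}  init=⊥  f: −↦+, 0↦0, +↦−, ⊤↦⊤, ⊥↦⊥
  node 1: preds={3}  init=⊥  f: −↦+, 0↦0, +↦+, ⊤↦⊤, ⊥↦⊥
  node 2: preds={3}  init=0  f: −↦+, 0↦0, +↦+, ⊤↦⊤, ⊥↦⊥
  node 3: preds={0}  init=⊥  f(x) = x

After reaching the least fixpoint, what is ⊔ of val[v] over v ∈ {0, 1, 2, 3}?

0

Trace (8 dequeues):
  [1] u=0 | in 0 | out 0 | prev ⊥ | push {}
  [2] u=1 | in ⊥ | out ⊥ | ==
  [3] u=2 | in ⊥ | out 0 | ==
  [4] u=3 | in 0 | out 0 | prev ⊥ | push {0,1,2}
  [5] u=0 | in 0 | out 0 | ==
  [6] u=1 | in 0 | out 0 | prev ⊥ | push {0}
  [7] u=2 | in 0 | out 0 | ==
  [8] u=0 | in 0 | out 0 | ==

Converged values:
  [0] 0
  [1] 0
  [2] 0
  [3] 0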